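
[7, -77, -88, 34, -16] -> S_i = Random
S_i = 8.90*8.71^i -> [8.9, 77.52, 675.19, 5880.91, 51222.72]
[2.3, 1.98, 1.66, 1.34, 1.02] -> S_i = 2.30 + -0.32*i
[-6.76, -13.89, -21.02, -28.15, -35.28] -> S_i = -6.76 + -7.13*i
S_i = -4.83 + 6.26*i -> [-4.83, 1.43, 7.69, 13.95, 20.21]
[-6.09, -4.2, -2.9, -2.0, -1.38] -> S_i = -6.09*0.69^i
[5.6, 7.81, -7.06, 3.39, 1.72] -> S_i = Random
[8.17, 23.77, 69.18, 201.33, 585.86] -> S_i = 8.17*2.91^i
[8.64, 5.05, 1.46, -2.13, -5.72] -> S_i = 8.64 + -3.59*i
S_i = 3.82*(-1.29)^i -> [3.82, -4.93, 6.36, -8.2, 10.58]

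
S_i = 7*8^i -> [7, 56, 448, 3584, 28672]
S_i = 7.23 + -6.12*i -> [7.23, 1.11, -5.01, -11.13, -17.25]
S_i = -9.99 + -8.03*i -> [-9.99, -18.02, -26.05, -34.08, -42.11]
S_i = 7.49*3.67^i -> [7.49, 27.49, 100.88, 370.24, 1358.77]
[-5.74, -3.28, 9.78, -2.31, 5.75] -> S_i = Random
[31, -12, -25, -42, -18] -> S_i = Random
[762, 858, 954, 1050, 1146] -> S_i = 762 + 96*i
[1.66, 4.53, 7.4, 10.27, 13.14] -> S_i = 1.66 + 2.87*i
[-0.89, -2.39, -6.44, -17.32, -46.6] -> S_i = -0.89*2.69^i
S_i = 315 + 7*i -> [315, 322, 329, 336, 343]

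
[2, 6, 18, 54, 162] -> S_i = 2*3^i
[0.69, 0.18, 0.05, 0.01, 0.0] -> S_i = 0.69*0.26^i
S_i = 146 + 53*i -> [146, 199, 252, 305, 358]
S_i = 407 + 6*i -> [407, 413, 419, 425, 431]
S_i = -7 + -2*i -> [-7, -9, -11, -13, -15]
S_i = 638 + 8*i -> [638, 646, 654, 662, 670]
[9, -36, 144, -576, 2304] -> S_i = 9*-4^i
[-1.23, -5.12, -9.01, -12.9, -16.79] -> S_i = -1.23 + -3.89*i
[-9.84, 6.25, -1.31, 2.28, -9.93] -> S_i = Random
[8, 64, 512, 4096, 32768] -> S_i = 8*8^i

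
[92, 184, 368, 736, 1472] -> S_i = 92*2^i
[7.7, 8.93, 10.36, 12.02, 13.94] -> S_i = 7.70*1.16^i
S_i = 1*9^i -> [1, 9, 81, 729, 6561]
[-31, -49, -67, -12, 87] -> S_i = Random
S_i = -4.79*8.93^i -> [-4.79, -42.77, -381.98, -3411.06, -30460.8]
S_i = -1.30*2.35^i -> [-1.3, -3.06, -7.18, -16.87, -39.65]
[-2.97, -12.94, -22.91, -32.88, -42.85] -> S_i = -2.97 + -9.97*i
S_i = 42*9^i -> [42, 378, 3402, 30618, 275562]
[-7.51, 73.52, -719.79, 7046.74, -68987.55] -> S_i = -7.51*(-9.79)^i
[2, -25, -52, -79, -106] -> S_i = 2 + -27*i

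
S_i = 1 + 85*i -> [1, 86, 171, 256, 341]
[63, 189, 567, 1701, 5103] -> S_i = 63*3^i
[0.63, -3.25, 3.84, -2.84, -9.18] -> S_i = Random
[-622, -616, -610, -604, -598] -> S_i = -622 + 6*i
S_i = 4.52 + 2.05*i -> [4.52, 6.57, 8.62, 10.67, 12.72]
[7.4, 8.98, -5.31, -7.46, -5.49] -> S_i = Random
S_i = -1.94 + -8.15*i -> [-1.94, -10.09, -18.24, -26.39, -34.54]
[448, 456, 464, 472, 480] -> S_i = 448 + 8*i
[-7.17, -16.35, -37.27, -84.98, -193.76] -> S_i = -7.17*2.28^i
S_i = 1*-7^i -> [1, -7, 49, -343, 2401]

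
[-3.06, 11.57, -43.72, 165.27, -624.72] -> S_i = -3.06*(-3.78)^i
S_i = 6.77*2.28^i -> [6.77, 15.44, 35.19, 80.24, 182.95]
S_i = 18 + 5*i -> [18, 23, 28, 33, 38]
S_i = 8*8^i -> [8, 64, 512, 4096, 32768]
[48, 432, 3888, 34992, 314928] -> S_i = 48*9^i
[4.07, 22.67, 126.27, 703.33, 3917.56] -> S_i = 4.07*5.57^i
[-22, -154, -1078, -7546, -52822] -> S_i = -22*7^i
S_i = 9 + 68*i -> [9, 77, 145, 213, 281]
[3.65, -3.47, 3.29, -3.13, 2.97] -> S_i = 3.65*(-0.95)^i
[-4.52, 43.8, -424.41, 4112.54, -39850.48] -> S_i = -4.52*(-9.69)^i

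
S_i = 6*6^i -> [6, 36, 216, 1296, 7776]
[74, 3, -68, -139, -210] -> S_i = 74 + -71*i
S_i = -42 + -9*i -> [-42, -51, -60, -69, -78]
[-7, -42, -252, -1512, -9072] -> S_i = -7*6^i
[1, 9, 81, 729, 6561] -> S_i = 1*9^i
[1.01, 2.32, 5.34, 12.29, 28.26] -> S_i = 1.01*2.30^i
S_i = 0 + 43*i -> [0, 43, 86, 129, 172]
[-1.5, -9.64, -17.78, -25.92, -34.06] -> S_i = -1.50 + -8.14*i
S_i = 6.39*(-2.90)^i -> [6.39, -18.53, 53.74, -155.85, 451.95]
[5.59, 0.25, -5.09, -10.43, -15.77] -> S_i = 5.59 + -5.34*i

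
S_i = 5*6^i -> [5, 30, 180, 1080, 6480]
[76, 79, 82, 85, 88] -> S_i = 76 + 3*i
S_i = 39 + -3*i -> [39, 36, 33, 30, 27]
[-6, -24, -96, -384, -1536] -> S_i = -6*4^i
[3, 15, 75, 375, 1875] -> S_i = 3*5^i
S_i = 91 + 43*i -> [91, 134, 177, 220, 263]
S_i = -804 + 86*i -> [-804, -718, -632, -546, -460]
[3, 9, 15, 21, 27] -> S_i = 3 + 6*i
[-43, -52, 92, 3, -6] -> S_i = Random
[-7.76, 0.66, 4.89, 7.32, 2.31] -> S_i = Random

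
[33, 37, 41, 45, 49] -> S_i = 33 + 4*i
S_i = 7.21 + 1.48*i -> [7.21, 8.69, 10.17, 11.65, 13.13]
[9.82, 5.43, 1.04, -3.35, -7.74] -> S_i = 9.82 + -4.39*i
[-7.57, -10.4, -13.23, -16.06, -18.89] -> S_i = -7.57 + -2.83*i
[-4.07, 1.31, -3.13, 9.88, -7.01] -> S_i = Random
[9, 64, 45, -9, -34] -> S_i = Random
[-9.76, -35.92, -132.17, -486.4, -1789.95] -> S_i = -9.76*3.68^i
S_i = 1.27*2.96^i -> [1.27, 3.76, 11.13, 32.94, 97.49]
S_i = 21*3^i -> [21, 63, 189, 567, 1701]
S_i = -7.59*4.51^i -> [-7.59, -34.23, -154.38, -696.26, -3140.13]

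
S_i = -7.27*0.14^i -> [-7.27, -1.02, -0.14, -0.02, -0.0]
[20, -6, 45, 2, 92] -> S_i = Random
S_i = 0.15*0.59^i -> [0.15, 0.09, 0.05, 0.03, 0.02]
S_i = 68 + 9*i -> [68, 77, 86, 95, 104]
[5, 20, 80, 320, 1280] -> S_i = 5*4^i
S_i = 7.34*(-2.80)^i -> [7.34, -20.55, 57.55, -161.13, 451.16]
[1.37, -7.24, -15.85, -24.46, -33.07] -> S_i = 1.37 + -8.61*i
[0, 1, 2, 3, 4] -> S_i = 0 + 1*i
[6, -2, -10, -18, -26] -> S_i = 6 + -8*i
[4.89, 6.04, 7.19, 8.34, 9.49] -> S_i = 4.89 + 1.15*i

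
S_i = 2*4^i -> [2, 8, 32, 128, 512]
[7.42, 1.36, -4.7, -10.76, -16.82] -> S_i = 7.42 + -6.06*i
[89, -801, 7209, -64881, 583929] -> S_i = 89*-9^i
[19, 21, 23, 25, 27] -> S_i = 19 + 2*i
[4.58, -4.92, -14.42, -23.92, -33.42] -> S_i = 4.58 + -9.50*i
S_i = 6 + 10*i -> [6, 16, 26, 36, 46]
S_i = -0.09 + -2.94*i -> [-0.09, -3.03, -5.97, -8.91, -11.85]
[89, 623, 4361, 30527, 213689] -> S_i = 89*7^i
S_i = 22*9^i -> [22, 198, 1782, 16038, 144342]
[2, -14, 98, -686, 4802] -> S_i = 2*-7^i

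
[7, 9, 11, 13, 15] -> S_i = 7 + 2*i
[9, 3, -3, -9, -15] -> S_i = 9 + -6*i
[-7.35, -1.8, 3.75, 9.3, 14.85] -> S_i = -7.35 + 5.55*i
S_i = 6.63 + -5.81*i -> [6.63, 0.82, -4.99, -10.8, -16.61]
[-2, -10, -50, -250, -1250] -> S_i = -2*5^i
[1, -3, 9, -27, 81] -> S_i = 1*-3^i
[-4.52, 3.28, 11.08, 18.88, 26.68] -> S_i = -4.52 + 7.80*i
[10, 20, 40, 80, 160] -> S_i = 10*2^i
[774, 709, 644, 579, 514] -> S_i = 774 + -65*i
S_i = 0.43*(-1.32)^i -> [0.43, -0.57, 0.75, -0.99, 1.31]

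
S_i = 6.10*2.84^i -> [6.1, 17.32, 49.2, 139.73, 396.83]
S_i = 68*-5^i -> [68, -340, 1700, -8500, 42500]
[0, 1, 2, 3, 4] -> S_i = 0 + 1*i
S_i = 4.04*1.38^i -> [4.04, 5.58, 7.69, 10.62, 14.65]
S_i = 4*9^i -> [4, 36, 324, 2916, 26244]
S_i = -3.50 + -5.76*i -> [-3.5, -9.26, -15.02, -20.78, -26.54]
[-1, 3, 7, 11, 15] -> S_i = -1 + 4*i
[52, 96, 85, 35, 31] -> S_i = Random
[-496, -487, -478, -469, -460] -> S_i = -496 + 9*i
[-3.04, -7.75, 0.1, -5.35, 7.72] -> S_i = Random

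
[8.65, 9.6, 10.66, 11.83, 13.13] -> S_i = 8.65*1.11^i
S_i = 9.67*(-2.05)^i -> [9.67, -19.82, 40.64, -83.31, 170.78]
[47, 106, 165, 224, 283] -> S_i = 47 + 59*i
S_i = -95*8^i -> [-95, -760, -6080, -48640, -389120]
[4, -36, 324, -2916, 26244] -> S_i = 4*-9^i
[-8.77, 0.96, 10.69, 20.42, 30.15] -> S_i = -8.77 + 9.73*i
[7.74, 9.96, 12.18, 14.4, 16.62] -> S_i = 7.74 + 2.22*i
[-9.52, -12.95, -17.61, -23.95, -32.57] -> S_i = -9.52*1.36^i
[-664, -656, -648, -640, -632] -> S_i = -664 + 8*i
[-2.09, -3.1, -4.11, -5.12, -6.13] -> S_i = -2.09 + -1.01*i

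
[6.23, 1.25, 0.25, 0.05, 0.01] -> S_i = 6.23*0.20^i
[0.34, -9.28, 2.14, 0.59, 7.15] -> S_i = Random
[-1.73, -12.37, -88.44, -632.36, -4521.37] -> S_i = -1.73*7.15^i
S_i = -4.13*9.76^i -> [-4.13, -40.31, -393.41, -3839.72, -37475.66]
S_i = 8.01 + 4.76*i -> [8.01, 12.77, 17.53, 22.29, 27.05]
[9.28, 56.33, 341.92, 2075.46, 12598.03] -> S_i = 9.28*6.07^i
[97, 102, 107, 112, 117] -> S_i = 97 + 5*i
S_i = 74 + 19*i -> [74, 93, 112, 131, 150]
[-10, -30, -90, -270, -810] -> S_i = -10*3^i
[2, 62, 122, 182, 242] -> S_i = 2 + 60*i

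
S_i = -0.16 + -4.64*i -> [-0.16, -4.8, -9.44, -14.08, -18.72]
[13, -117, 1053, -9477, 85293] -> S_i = 13*-9^i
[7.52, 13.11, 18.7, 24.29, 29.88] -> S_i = 7.52 + 5.59*i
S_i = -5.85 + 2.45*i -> [-5.85, -3.4, -0.95, 1.5, 3.95]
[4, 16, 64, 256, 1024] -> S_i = 4*4^i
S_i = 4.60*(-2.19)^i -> [4.6, -10.07, 22.06, -48.32, 105.81]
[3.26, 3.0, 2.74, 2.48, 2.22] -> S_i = 3.26 + -0.26*i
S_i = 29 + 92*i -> [29, 121, 213, 305, 397]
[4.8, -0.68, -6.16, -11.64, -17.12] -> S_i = 4.80 + -5.48*i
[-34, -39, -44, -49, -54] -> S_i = -34 + -5*i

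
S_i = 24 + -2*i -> [24, 22, 20, 18, 16]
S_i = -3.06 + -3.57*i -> [-3.06, -6.63, -10.2, -13.77, -17.34]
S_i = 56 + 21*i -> [56, 77, 98, 119, 140]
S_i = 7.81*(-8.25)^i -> [7.81, -64.43, 531.57, -4385.44, 36179.86]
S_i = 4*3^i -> [4, 12, 36, 108, 324]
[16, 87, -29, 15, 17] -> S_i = Random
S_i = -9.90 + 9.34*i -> [-9.9, -0.56, 8.78, 18.12, 27.46]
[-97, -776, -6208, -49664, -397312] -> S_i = -97*8^i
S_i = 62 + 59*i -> [62, 121, 180, 239, 298]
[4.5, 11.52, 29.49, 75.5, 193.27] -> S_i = 4.50*2.56^i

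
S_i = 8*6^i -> [8, 48, 288, 1728, 10368]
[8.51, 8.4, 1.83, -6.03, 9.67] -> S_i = Random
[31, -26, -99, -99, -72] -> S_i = Random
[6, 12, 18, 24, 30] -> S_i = 6 + 6*i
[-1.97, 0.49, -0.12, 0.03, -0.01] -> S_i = -1.97*(-0.25)^i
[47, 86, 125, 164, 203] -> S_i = 47 + 39*i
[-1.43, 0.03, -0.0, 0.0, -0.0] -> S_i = -1.43*(-0.02)^i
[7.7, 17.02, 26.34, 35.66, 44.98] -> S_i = 7.70 + 9.32*i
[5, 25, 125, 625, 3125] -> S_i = 5*5^i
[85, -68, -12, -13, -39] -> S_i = Random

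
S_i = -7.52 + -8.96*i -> [-7.52, -16.48, -25.44, -34.4, -43.36]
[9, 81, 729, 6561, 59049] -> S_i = 9*9^i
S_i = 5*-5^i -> [5, -25, 125, -625, 3125]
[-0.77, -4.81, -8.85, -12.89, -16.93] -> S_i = -0.77 + -4.04*i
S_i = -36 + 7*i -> [-36, -29, -22, -15, -8]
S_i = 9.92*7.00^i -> [9.92, 69.44, 486.08, 3402.56, 23817.92]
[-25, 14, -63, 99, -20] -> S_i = Random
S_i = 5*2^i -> [5, 10, 20, 40, 80]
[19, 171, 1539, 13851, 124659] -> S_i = 19*9^i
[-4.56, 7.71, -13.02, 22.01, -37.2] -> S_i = -4.56*(-1.69)^i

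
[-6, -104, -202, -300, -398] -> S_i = -6 + -98*i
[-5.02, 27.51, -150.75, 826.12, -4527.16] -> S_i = -5.02*(-5.48)^i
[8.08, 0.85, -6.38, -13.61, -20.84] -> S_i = 8.08 + -7.23*i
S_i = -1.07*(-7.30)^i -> [-1.07, 7.81, -57.02, 416.25, -3038.61]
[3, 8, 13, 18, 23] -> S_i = 3 + 5*i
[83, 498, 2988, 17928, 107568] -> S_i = 83*6^i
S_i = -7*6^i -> [-7, -42, -252, -1512, -9072]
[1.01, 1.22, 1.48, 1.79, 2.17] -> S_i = 1.01*1.21^i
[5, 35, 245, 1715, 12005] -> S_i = 5*7^i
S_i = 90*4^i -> [90, 360, 1440, 5760, 23040]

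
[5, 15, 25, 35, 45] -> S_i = 5 + 10*i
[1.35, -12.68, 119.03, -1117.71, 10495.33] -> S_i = 1.35*(-9.39)^i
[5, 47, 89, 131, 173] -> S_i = 5 + 42*i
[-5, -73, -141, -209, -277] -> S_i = -5 + -68*i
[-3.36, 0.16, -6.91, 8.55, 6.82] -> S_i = Random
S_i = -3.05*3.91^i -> [-3.05, -11.93, -46.63, -182.32, -712.86]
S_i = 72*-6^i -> [72, -432, 2592, -15552, 93312]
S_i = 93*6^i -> [93, 558, 3348, 20088, 120528]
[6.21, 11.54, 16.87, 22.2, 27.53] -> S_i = 6.21 + 5.33*i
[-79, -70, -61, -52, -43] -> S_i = -79 + 9*i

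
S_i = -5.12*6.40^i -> [-5.12, -32.77, -209.72, -1342.18, -8589.93]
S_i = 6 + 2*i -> [6, 8, 10, 12, 14]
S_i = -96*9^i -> [-96, -864, -7776, -69984, -629856]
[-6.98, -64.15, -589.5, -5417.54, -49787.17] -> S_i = -6.98*9.19^i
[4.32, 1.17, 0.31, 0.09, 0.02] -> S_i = 4.32*0.27^i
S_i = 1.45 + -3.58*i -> [1.45, -2.13, -5.71, -9.29, -12.87]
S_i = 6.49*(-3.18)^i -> [6.49, -20.64, 65.63, -208.7, 663.67]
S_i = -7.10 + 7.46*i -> [-7.1, 0.36, 7.82, 15.28, 22.74]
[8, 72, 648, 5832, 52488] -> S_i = 8*9^i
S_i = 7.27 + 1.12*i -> [7.27, 8.39, 9.51, 10.63, 11.75]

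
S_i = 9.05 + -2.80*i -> [9.05, 6.25, 3.45, 0.65, -2.15]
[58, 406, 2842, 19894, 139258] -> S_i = 58*7^i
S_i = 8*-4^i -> [8, -32, 128, -512, 2048]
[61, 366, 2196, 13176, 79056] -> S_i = 61*6^i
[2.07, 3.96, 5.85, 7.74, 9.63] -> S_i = 2.07 + 1.89*i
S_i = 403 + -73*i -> [403, 330, 257, 184, 111]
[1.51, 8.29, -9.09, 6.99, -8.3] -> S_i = Random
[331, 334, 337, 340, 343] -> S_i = 331 + 3*i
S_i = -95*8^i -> [-95, -760, -6080, -48640, -389120]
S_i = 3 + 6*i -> [3, 9, 15, 21, 27]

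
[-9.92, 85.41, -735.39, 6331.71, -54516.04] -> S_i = -9.92*(-8.61)^i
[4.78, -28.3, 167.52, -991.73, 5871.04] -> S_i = 4.78*(-5.92)^i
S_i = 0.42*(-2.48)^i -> [0.42, -1.04, 2.58, -6.41, 15.89]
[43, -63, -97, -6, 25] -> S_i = Random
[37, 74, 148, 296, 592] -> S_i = 37*2^i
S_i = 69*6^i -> [69, 414, 2484, 14904, 89424]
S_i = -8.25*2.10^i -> [-8.25, -17.32, -36.38, -76.4, -160.45]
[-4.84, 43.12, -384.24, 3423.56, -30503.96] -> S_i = -4.84*(-8.91)^i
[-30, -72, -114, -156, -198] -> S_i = -30 + -42*i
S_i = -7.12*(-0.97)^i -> [-7.12, 6.91, -6.7, 6.5, -6.3]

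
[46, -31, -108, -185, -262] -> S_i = 46 + -77*i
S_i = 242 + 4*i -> [242, 246, 250, 254, 258]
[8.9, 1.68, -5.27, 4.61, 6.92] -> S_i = Random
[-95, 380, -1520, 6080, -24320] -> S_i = -95*-4^i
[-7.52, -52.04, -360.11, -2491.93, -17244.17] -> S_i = -7.52*6.92^i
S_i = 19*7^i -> [19, 133, 931, 6517, 45619]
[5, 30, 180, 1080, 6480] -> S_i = 5*6^i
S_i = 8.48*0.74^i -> [8.48, 6.28, 4.64, 3.44, 2.54]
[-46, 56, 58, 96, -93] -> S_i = Random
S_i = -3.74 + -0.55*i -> [-3.74, -4.29, -4.84, -5.39, -5.94]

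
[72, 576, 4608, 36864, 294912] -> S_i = 72*8^i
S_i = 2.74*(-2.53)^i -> [2.74, -6.93, 17.54, -44.37, 112.26]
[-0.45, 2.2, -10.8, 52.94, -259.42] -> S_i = -0.45*(-4.90)^i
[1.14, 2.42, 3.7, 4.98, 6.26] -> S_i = 1.14 + 1.28*i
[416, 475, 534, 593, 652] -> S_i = 416 + 59*i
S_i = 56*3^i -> [56, 168, 504, 1512, 4536]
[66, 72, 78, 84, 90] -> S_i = 66 + 6*i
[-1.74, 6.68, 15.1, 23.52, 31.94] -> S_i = -1.74 + 8.42*i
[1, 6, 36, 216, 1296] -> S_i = 1*6^i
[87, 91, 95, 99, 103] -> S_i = 87 + 4*i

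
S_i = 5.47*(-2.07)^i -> [5.47, -11.32, 23.44, -48.52, 100.43]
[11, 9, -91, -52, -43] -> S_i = Random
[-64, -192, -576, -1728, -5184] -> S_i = -64*3^i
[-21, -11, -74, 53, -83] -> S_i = Random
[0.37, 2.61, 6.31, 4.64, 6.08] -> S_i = Random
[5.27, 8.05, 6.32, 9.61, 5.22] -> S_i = Random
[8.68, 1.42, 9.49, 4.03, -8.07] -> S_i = Random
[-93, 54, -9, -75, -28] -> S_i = Random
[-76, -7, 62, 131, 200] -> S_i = -76 + 69*i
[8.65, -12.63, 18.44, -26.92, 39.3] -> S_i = 8.65*(-1.46)^i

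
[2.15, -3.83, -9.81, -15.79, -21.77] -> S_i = 2.15 + -5.98*i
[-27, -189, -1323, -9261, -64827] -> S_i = -27*7^i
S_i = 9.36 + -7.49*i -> [9.36, 1.87, -5.62, -13.11, -20.6]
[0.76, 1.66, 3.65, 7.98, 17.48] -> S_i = 0.76*2.19^i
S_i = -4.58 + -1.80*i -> [-4.58, -6.38, -8.18, -9.98, -11.78]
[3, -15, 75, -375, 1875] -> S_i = 3*-5^i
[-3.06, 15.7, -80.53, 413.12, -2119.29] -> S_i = -3.06*(-5.13)^i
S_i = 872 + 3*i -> [872, 875, 878, 881, 884]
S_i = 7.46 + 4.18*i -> [7.46, 11.64, 15.82, 20.0, 24.18]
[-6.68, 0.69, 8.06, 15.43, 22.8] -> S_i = -6.68 + 7.37*i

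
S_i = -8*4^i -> [-8, -32, -128, -512, -2048]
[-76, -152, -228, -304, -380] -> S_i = -76 + -76*i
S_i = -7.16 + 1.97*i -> [-7.16, -5.19, -3.22, -1.25, 0.72]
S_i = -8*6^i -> [-8, -48, -288, -1728, -10368]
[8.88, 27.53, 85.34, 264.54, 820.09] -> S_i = 8.88*3.10^i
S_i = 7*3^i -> [7, 21, 63, 189, 567]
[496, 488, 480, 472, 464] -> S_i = 496 + -8*i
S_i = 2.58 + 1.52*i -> [2.58, 4.1, 5.62, 7.14, 8.66]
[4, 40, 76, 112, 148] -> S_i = 4 + 36*i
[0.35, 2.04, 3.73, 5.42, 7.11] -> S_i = 0.35 + 1.69*i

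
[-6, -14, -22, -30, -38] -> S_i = -6 + -8*i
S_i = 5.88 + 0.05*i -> [5.88, 5.93, 5.98, 6.03, 6.08]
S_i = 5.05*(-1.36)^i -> [5.05, -6.87, 9.34, -12.7, 17.28]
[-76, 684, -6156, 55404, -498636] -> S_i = -76*-9^i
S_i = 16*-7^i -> [16, -112, 784, -5488, 38416]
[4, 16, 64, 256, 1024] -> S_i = 4*4^i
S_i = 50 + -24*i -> [50, 26, 2, -22, -46]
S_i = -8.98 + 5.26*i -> [-8.98, -3.72, 1.54, 6.8, 12.06]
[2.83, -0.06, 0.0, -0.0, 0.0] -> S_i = 2.83*(-0.02)^i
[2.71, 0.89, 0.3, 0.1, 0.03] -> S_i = 2.71*0.33^i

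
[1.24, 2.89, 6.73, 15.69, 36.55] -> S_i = 1.24*2.33^i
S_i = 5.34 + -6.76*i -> [5.34, -1.42, -8.18, -14.94, -21.7]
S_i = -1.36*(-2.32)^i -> [-1.36, 3.16, -7.32, 16.98, -39.4]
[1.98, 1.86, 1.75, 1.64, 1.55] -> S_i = 1.98*0.94^i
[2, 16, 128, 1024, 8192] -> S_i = 2*8^i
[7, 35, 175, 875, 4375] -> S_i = 7*5^i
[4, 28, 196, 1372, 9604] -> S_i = 4*7^i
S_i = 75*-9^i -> [75, -675, 6075, -54675, 492075]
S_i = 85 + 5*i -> [85, 90, 95, 100, 105]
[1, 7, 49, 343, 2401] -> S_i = 1*7^i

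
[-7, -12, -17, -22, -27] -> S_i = -7 + -5*i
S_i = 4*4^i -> [4, 16, 64, 256, 1024]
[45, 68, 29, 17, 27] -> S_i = Random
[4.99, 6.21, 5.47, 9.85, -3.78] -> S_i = Random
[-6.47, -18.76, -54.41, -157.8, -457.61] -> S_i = -6.47*2.90^i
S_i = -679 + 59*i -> [-679, -620, -561, -502, -443]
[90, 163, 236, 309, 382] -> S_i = 90 + 73*i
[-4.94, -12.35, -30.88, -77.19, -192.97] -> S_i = -4.94*2.50^i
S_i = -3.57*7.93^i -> [-3.57, -28.31, -224.5, -1780.28, -14117.6]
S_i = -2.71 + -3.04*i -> [-2.71, -5.75, -8.79, -11.83, -14.87]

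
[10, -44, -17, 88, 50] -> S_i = Random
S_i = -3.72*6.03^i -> [-3.72, -22.43, -135.26, -815.63, -4918.27]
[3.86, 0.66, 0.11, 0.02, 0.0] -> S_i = 3.86*0.17^i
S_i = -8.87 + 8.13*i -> [-8.87, -0.74, 7.39, 15.52, 23.65]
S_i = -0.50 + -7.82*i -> [-0.5, -8.32, -16.14, -23.96, -31.78]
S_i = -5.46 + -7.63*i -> [-5.46, -13.09, -20.72, -28.35, -35.98]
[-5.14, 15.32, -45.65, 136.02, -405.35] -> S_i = -5.14*(-2.98)^i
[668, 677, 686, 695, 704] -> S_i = 668 + 9*i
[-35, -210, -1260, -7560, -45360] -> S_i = -35*6^i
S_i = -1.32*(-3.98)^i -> [-1.32, 5.25, -20.91, 83.22, -331.21]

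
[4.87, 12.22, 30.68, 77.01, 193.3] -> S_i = 4.87*2.51^i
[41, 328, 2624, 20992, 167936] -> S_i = 41*8^i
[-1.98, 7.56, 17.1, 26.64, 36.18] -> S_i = -1.98 + 9.54*i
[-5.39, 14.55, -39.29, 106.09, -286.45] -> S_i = -5.39*(-2.70)^i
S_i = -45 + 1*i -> [-45, -44, -43, -42, -41]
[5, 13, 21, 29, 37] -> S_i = 5 + 8*i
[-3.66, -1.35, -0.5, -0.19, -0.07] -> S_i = -3.66*0.37^i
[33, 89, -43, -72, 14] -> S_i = Random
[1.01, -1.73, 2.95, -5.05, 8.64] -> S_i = 1.01*(-1.71)^i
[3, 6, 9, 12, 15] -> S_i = 3 + 3*i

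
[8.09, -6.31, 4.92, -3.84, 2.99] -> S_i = 8.09*(-0.78)^i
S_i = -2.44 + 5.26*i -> [-2.44, 2.82, 8.08, 13.34, 18.6]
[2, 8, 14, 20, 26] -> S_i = 2 + 6*i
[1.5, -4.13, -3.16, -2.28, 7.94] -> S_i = Random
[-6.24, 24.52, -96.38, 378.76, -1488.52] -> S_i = -6.24*(-3.93)^i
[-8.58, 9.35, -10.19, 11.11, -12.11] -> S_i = -8.58*(-1.09)^i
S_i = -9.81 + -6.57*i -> [-9.81, -16.38, -22.95, -29.52, -36.09]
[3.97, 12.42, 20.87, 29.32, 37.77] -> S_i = 3.97 + 8.45*i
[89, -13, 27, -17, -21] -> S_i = Random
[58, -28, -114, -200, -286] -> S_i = 58 + -86*i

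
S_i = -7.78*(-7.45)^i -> [-7.78, 57.96, -431.81, 3216.98, -23966.5]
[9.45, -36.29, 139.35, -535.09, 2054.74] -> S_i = 9.45*(-3.84)^i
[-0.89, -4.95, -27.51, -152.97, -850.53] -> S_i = -0.89*5.56^i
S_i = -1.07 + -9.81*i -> [-1.07, -10.88, -20.69, -30.5, -40.31]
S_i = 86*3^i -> [86, 258, 774, 2322, 6966]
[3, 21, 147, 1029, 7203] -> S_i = 3*7^i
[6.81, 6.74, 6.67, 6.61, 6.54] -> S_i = 6.81*0.99^i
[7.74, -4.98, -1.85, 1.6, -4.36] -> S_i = Random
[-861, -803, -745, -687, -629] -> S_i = -861 + 58*i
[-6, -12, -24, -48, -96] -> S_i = -6*2^i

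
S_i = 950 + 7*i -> [950, 957, 964, 971, 978]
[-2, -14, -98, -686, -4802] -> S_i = -2*7^i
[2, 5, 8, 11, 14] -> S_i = 2 + 3*i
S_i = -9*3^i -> [-9, -27, -81, -243, -729]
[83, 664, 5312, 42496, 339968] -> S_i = 83*8^i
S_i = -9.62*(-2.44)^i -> [-9.62, 23.47, -57.27, 139.75, -340.98]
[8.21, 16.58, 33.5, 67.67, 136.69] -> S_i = 8.21*2.02^i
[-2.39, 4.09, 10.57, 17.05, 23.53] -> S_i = -2.39 + 6.48*i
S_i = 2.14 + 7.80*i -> [2.14, 9.94, 17.74, 25.54, 33.34]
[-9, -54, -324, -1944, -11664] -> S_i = -9*6^i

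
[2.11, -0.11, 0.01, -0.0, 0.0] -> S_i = 2.11*(-0.05)^i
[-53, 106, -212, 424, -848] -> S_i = -53*-2^i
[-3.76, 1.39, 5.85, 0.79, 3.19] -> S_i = Random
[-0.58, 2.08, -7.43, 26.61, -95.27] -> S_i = -0.58*(-3.58)^i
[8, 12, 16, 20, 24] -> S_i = 8 + 4*i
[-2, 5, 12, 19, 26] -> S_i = -2 + 7*i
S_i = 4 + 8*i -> [4, 12, 20, 28, 36]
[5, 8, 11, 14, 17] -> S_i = 5 + 3*i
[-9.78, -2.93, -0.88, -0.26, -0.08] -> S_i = -9.78*0.30^i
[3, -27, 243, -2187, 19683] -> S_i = 3*-9^i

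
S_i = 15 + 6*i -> [15, 21, 27, 33, 39]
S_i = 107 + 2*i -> [107, 109, 111, 113, 115]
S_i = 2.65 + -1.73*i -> [2.65, 0.92, -0.81, -2.54, -4.27]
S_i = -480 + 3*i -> [-480, -477, -474, -471, -468]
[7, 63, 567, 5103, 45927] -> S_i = 7*9^i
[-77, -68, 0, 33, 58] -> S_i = Random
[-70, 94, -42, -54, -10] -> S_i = Random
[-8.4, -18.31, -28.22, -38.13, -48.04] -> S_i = -8.40 + -9.91*i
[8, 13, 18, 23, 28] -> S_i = 8 + 5*i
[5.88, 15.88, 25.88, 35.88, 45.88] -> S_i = 5.88 + 10.00*i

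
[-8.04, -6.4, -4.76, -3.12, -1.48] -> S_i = -8.04 + 1.64*i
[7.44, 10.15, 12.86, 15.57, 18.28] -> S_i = 7.44 + 2.71*i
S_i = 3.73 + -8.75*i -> [3.73, -5.02, -13.77, -22.52, -31.27]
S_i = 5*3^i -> [5, 15, 45, 135, 405]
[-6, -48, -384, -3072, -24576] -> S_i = -6*8^i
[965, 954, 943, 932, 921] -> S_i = 965 + -11*i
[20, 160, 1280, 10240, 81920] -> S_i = 20*8^i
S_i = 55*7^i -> [55, 385, 2695, 18865, 132055]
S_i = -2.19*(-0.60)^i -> [-2.19, 1.31, -0.79, 0.47, -0.28]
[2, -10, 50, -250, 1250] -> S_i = 2*-5^i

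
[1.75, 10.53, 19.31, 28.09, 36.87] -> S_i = 1.75 + 8.78*i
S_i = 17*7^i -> [17, 119, 833, 5831, 40817]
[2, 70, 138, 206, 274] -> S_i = 2 + 68*i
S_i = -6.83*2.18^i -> [-6.83, -14.89, -32.46, -70.76, -154.26]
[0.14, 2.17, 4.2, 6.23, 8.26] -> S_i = 0.14 + 2.03*i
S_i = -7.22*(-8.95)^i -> [-7.22, 64.62, -578.34, 5176.14, -46326.48]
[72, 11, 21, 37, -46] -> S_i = Random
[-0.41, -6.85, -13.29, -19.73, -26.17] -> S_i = -0.41 + -6.44*i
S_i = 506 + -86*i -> [506, 420, 334, 248, 162]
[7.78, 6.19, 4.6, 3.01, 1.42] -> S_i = 7.78 + -1.59*i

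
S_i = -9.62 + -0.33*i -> [-9.62, -9.95, -10.28, -10.61, -10.94]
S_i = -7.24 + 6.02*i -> [-7.24, -1.22, 4.8, 10.82, 16.84]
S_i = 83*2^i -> [83, 166, 332, 664, 1328]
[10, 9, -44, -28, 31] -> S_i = Random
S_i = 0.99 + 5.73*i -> [0.99, 6.72, 12.45, 18.18, 23.91]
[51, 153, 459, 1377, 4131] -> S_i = 51*3^i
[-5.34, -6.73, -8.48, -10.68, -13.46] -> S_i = -5.34*1.26^i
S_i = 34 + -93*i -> [34, -59, -152, -245, -338]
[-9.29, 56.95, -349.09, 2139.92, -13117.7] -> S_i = -9.29*(-6.13)^i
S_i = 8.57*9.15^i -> [8.57, 78.42, 717.5, 6565.14, 60071.05]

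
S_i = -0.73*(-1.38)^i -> [-0.73, 1.01, -1.39, 1.92, -2.65]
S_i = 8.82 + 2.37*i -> [8.82, 11.19, 13.56, 15.93, 18.3]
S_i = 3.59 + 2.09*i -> [3.59, 5.68, 7.77, 9.86, 11.95]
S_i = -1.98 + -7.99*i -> [-1.98, -9.97, -17.96, -25.95, -33.94]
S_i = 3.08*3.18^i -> [3.08, 9.79, 31.15, 99.04, 314.96]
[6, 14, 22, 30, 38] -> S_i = 6 + 8*i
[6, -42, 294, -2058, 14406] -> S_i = 6*-7^i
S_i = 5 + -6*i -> [5, -1, -7, -13, -19]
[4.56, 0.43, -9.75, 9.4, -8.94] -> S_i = Random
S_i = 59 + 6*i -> [59, 65, 71, 77, 83]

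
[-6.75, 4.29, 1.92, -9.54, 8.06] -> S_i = Random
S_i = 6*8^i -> [6, 48, 384, 3072, 24576]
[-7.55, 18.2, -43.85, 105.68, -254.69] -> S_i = -7.55*(-2.41)^i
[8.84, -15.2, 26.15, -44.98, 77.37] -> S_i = 8.84*(-1.72)^i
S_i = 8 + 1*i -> [8, 9, 10, 11, 12]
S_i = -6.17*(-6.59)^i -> [-6.17, 40.66, -267.95, 1765.8, -11636.62]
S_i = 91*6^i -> [91, 546, 3276, 19656, 117936]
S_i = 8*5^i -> [8, 40, 200, 1000, 5000]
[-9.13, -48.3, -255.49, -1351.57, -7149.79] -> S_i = -9.13*5.29^i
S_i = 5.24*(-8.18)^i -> [5.24, -42.86, 350.62, -2868.08, 23460.89]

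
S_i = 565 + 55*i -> [565, 620, 675, 730, 785]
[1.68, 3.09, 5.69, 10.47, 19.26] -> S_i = 1.68*1.84^i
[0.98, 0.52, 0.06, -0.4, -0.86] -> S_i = 0.98 + -0.46*i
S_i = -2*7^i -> [-2, -14, -98, -686, -4802]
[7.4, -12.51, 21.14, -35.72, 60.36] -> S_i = 7.40*(-1.69)^i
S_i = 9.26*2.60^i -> [9.26, 24.08, 62.6, 162.75, 423.16]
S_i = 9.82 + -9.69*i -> [9.82, 0.13, -9.56, -19.25, -28.94]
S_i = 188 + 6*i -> [188, 194, 200, 206, 212]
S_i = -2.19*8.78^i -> [-2.19, -19.23, -168.82, -1482.27, -13014.34]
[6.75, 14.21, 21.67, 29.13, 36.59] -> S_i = 6.75 + 7.46*i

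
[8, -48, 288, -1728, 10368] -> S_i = 8*-6^i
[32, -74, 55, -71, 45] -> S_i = Random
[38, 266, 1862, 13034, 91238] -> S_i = 38*7^i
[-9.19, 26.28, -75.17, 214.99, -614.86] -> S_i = -9.19*(-2.86)^i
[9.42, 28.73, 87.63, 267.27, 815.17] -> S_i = 9.42*3.05^i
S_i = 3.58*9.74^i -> [3.58, 34.87, 339.63, 3307.96, 32219.5]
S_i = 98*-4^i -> [98, -392, 1568, -6272, 25088]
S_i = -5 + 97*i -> [-5, 92, 189, 286, 383]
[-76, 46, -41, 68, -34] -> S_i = Random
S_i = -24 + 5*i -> [-24, -19, -14, -9, -4]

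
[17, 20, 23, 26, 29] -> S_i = 17 + 3*i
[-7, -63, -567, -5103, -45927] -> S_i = -7*9^i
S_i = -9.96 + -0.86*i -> [-9.96, -10.82, -11.68, -12.54, -13.4]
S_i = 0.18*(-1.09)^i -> [0.18, -0.2, 0.21, -0.23, 0.25]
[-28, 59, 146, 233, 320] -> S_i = -28 + 87*i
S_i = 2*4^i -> [2, 8, 32, 128, 512]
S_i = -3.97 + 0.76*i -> [-3.97, -3.21, -2.45, -1.69, -0.93]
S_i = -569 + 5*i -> [-569, -564, -559, -554, -549]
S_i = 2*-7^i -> [2, -14, 98, -686, 4802]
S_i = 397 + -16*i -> [397, 381, 365, 349, 333]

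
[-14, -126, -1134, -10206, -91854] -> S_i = -14*9^i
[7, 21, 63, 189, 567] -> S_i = 7*3^i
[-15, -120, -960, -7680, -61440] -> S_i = -15*8^i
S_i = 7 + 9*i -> [7, 16, 25, 34, 43]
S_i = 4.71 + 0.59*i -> [4.71, 5.3, 5.89, 6.48, 7.07]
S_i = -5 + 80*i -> [-5, 75, 155, 235, 315]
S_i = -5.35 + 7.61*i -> [-5.35, 2.26, 9.87, 17.48, 25.09]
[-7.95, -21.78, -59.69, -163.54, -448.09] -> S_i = -7.95*2.74^i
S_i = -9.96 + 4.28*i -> [-9.96, -5.68, -1.4, 2.88, 7.16]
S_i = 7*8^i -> [7, 56, 448, 3584, 28672]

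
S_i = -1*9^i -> [-1, -9, -81, -729, -6561]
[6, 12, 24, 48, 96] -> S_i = 6*2^i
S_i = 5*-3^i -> [5, -15, 45, -135, 405]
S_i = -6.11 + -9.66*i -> [-6.11, -15.77, -25.43, -35.09, -44.75]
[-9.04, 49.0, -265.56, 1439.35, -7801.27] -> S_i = -9.04*(-5.42)^i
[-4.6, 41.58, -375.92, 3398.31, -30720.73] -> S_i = -4.60*(-9.04)^i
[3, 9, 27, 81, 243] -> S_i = 3*3^i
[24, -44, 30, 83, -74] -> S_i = Random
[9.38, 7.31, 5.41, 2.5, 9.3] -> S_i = Random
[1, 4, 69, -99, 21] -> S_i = Random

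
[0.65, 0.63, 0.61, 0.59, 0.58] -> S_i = 0.65*0.97^i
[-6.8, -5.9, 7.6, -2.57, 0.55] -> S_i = Random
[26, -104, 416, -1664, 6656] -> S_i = 26*-4^i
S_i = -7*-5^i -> [-7, 35, -175, 875, -4375]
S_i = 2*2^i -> [2, 4, 8, 16, 32]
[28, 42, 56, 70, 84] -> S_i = 28 + 14*i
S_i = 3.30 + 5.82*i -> [3.3, 9.12, 14.94, 20.76, 26.58]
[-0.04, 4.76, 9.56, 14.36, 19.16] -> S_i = -0.04 + 4.80*i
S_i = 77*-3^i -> [77, -231, 693, -2079, 6237]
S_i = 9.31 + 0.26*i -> [9.31, 9.57, 9.83, 10.09, 10.35]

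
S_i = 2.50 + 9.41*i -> [2.5, 11.91, 21.32, 30.73, 40.14]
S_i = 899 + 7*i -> [899, 906, 913, 920, 927]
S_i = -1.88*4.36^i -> [-1.88, -8.2, -35.74, -155.82, -679.37]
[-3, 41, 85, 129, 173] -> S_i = -3 + 44*i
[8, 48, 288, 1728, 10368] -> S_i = 8*6^i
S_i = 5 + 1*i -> [5, 6, 7, 8, 9]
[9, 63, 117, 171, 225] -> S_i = 9 + 54*i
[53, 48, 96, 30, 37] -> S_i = Random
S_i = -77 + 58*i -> [-77, -19, 39, 97, 155]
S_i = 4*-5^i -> [4, -20, 100, -500, 2500]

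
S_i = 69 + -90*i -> [69, -21, -111, -201, -291]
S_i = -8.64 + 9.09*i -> [-8.64, 0.45, 9.54, 18.63, 27.72]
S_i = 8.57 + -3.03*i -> [8.57, 5.54, 2.51, -0.52, -3.55]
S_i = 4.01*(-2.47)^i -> [4.01, -9.9, 24.46, -60.43, 149.26]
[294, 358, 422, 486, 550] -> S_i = 294 + 64*i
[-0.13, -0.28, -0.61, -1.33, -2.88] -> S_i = -0.13*2.17^i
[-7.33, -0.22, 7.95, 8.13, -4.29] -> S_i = Random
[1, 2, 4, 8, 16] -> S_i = 1*2^i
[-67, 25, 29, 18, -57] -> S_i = Random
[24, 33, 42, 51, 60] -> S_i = 24 + 9*i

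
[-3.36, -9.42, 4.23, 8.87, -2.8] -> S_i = Random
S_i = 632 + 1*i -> [632, 633, 634, 635, 636]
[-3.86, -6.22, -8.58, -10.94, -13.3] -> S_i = -3.86 + -2.36*i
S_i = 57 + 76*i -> [57, 133, 209, 285, 361]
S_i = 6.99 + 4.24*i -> [6.99, 11.23, 15.47, 19.71, 23.95]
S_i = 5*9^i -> [5, 45, 405, 3645, 32805]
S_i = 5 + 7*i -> [5, 12, 19, 26, 33]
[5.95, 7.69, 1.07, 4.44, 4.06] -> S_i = Random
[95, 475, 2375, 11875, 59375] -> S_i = 95*5^i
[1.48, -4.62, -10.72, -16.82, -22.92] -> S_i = 1.48 + -6.10*i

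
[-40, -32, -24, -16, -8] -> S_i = -40 + 8*i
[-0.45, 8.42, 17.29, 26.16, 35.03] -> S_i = -0.45 + 8.87*i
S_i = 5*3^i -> [5, 15, 45, 135, 405]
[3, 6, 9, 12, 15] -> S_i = 3 + 3*i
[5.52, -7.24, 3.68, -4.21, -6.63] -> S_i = Random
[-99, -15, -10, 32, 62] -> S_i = Random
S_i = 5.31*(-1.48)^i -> [5.31, -7.86, 11.63, -17.21, 25.48]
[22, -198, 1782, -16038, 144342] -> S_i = 22*-9^i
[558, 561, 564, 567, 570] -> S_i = 558 + 3*i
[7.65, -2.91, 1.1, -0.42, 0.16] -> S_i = 7.65*(-0.38)^i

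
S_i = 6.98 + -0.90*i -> [6.98, 6.08, 5.18, 4.28, 3.38]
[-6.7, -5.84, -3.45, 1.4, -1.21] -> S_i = Random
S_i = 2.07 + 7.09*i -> [2.07, 9.16, 16.25, 23.34, 30.43]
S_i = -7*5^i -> [-7, -35, -175, -875, -4375]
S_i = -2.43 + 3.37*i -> [-2.43, 0.94, 4.31, 7.68, 11.05]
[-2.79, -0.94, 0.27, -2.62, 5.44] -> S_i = Random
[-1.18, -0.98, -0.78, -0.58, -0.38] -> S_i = -1.18 + 0.20*i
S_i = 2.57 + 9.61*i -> [2.57, 12.18, 21.79, 31.4, 41.01]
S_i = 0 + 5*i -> [0, 5, 10, 15, 20]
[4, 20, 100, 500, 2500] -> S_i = 4*5^i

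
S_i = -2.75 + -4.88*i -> [-2.75, -7.63, -12.51, -17.39, -22.27]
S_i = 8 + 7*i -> [8, 15, 22, 29, 36]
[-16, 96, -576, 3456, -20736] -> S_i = -16*-6^i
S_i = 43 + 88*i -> [43, 131, 219, 307, 395]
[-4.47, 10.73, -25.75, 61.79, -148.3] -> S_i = -4.47*(-2.40)^i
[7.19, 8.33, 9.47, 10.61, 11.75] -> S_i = 7.19 + 1.14*i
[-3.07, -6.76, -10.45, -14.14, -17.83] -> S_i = -3.07 + -3.69*i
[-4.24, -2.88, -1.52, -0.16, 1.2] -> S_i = -4.24 + 1.36*i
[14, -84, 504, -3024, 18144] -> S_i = 14*-6^i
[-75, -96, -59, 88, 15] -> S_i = Random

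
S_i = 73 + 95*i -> [73, 168, 263, 358, 453]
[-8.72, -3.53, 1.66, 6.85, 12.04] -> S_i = -8.72 + 5.19*i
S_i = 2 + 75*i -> [2, 77, 152, 227, 302]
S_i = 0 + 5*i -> [0, 5, 10, 15, 20]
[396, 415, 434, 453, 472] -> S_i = 396 + 19*i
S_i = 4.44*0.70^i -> [4.44, 3.11, 2.18, 1.52, 1.07]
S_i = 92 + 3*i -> [92, 95, 98, 101, 104]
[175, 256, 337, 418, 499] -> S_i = 175 + 81*i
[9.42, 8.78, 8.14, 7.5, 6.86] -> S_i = 9.42 + -0.64*i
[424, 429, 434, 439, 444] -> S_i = 424 + 5*i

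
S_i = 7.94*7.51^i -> [7.94, 59.63, 447.82, 3363.1, 25256.91]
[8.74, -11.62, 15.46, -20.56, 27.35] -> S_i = 8.74*(-1.33)^i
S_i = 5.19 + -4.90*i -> [5.19, 0.29, -4.61, -9.51, -14.41]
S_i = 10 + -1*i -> [10, 9, 8, 7, 6]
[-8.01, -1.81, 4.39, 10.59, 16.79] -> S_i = -8.01 + 6.20*i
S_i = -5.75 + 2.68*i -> [-5.75, -3.07, -0.39, 2.29, 4.97]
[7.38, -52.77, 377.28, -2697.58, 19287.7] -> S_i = 7.38*(-7.15)^i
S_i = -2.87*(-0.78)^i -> [-2.87, 2.24, -1.75, 1.36, -1.06]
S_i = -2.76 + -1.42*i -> [-2.76, -4.18, -5.6, -7.02, -8.44]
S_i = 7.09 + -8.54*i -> [7.09, -1.45, -9.99, -18.53, -27.07]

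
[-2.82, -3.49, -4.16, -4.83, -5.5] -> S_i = -2.82 + -0.67*i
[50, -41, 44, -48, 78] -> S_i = Random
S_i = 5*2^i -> [5, 10, 20, 40, 80]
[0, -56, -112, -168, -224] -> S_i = 0 + -56*i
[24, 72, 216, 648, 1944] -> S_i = 24*3^i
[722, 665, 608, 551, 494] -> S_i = 722 + -57*i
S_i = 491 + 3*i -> [491, 494, 497, 500, 503]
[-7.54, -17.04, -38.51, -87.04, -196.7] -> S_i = -7.54*2.26^i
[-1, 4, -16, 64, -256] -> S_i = -1*-4^i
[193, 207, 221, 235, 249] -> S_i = 193 + 14*i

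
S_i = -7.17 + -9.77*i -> [-7.17, -16.94, -26.71, -36.48, -46.25]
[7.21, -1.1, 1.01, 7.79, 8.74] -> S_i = Random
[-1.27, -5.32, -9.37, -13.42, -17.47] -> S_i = -1.27 + -4.05*i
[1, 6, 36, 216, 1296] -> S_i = 1*6^i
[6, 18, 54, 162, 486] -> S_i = 6*3^i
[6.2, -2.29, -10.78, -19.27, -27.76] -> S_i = 6.20 + -8.49*i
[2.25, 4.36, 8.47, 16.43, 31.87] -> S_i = 2.25*1.94^i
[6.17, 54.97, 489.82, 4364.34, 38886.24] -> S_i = 6.17*8.91^i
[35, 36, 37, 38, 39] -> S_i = 35 + 1*i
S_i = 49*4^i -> [49, 196, 784, 3136, 12544]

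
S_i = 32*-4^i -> [32, -128, 512, -2048, 8192]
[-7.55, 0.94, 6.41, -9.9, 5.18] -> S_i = Random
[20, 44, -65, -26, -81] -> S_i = Random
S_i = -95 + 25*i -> [-95, -70, -45, -20, 5]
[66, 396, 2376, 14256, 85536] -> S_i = 66*6^i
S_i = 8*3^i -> [8, 24, 72, 216, 648]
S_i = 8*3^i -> [8, 24, 72, 216, 648]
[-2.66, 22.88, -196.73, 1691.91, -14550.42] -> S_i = -2.66*(-8.60)^i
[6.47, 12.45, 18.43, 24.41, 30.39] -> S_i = 6.47 + 5.98*i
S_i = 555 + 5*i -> [555, 560, 565, 570, 575]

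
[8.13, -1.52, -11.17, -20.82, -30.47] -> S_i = 8.13 + -9.65*i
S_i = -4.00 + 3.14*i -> [-4.0, -0.86, 2.28, 5.42, 8.56]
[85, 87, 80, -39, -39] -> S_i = Random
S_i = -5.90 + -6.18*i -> [-5.9, -12.08, -18.26, -24.44, -30.62]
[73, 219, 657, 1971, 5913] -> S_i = 73*3^i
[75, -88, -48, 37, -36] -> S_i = Random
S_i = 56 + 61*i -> [56, 117, 178, 239, 300]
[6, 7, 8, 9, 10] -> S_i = 6 + 1*i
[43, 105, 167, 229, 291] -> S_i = 43 + 62*i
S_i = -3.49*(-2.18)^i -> [-3.49, 7.61, -16.59, 36.16, -78.82]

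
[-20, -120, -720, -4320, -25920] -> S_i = -20*6^i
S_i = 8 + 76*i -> [8, 84, 160, 236, 312]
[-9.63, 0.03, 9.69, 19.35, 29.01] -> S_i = -9.63 + 9.66*i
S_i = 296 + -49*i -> [296, 247, 198, 149, 100]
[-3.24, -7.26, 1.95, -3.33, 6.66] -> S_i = Random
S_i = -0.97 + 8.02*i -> [-0.97, 7.05, 15.07, 23.09, 31.11]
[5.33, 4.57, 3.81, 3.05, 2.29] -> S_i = 5.33 + -0.76*i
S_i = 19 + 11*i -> [19, 30, 41, 52, 63]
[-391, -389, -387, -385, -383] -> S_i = -391 + 2*i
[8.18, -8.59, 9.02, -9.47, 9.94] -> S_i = 8.18*(-1.05)^i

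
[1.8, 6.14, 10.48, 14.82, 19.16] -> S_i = 1.80 + 4.34*i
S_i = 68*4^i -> [68, 272, 1088, 4352, 17408]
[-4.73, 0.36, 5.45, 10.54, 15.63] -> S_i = -4.73 + 5.09*i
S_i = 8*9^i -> [8, 72, 648, 5832, 52488]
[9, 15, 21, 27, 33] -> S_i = 9 + 6*i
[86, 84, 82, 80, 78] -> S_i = 86 + -2*i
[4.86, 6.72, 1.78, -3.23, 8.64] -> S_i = Random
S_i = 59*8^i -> [59, 472, 3776, 30208, 241664]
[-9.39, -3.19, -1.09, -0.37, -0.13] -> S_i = -9.39*0.34^i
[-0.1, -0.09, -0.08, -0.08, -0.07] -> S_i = -0.10*0.91^i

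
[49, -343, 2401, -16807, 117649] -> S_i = 49*-7^i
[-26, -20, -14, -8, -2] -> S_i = -26 + 6*i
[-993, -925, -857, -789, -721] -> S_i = -993 + 68*i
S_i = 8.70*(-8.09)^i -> [8.7, -70.38, 569.4, -4606.43, 37266.05]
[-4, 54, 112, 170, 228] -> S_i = -4 + 58*i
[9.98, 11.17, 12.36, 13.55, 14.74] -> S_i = 9.98 + 1.19*i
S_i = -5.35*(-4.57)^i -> [-5.35, 24.45, -111.73, 510.63, -2333.56]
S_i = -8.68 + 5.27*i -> [-8.68, -3.41, 1.86, 7.13, 12.4]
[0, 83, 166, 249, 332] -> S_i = 0 + 83*i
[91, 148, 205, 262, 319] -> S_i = 91 + 57*i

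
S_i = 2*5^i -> [2, 10, 50, 250, 1250]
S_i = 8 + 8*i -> [8, 16, 24, 32, 40]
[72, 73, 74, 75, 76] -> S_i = 72 + 1*i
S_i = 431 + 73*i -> [431, 504, 577, 650, 723]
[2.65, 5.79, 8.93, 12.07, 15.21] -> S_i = 2.65 + 3.14*i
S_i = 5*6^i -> [5, 30, 180, 1080, 6480]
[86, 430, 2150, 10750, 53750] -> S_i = 86*5^i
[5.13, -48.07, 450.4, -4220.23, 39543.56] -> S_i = 5.13*(-9.37)^i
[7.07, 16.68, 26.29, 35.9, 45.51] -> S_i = 7.07 + 9.61*i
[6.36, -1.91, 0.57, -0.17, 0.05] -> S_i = 6.36*(-0.30)^i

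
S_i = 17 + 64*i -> [17, 81, 145, 209, 273]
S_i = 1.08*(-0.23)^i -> [1.08, -0.25, 0.06, -0.01, 0.0]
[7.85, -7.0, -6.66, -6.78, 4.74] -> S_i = Random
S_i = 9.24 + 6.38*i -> [9.24, 15.62, 22.0, 28.38, 34.76]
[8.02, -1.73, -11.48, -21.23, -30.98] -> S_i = 8.02 + -9.75*i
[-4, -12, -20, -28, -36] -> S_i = -4 + -8*i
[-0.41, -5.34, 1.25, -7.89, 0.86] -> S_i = Random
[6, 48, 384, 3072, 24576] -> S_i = 6*8^i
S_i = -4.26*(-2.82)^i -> [-4.26, 12.01, -33.88, 95.53, -269.41]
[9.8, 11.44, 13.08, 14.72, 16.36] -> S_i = 9.80 + 1.64*i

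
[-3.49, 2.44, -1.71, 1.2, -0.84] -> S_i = -3.49*(-0.70)^i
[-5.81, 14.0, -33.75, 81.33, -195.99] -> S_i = -5.81*(-2.41)^i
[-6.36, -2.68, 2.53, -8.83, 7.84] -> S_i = Random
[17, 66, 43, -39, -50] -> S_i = Random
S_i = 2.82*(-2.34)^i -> [2.82, -6.6, 15.44, -36.13, 84.55]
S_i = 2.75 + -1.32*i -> [2.75, 1.43, 0.11, -1.21, -2.53]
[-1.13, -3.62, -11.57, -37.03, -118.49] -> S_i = -1.13*3.20^i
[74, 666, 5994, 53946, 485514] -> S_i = 74*9^i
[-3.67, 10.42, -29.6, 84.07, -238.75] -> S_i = -3.67*(-2.84)^i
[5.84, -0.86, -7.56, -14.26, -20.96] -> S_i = 5.84 + -6.70*i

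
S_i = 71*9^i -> [71, 639, 5751, 51759, 465831]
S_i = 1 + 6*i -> [1, 7, 13, 19, 25]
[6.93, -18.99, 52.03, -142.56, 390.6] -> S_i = 6.93*(-2.74)^i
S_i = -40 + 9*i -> [-40, -31, -22, -13, -4]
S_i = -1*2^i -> [-1, -2, -4, -8, -16]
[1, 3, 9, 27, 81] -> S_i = 1*3^i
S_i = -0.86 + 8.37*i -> [-0.86, 7.51, 15.88, 24.25, 32.62]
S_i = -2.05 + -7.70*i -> [-2.05, -9.75, -17.45, -25.15, -32.85]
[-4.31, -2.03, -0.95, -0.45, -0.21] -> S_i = -4.31*0.47^i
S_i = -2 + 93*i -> [-2, 91, 184, 277, 370]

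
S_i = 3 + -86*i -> [3, -83, -169, -255, -341]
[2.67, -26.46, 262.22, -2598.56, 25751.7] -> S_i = 2.67*(-9.91)^i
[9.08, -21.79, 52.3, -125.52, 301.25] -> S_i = 9.08*(-2.40)^i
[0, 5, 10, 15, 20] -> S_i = 0 + 5*i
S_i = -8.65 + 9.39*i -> [-8.65, 0.74, 10.13, 19.52, 28.91]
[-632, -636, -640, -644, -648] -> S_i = -632 + -4*i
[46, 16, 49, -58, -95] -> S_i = Random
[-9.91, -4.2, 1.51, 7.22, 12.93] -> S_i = -9.91 + 5.71*i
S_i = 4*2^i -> [4, 8, 16, 32, 64]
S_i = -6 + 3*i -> [-6, -3, 0, 3, 6]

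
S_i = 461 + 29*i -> [461, 490, 519, 548, 577]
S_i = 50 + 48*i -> [50, 98, 146, 194, 242]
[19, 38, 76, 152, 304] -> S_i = 19*2^i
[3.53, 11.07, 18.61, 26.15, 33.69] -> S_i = 3.53 + 7.54*i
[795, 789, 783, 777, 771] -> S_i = 795 + -6*i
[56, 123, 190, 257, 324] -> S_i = 56 + 67*i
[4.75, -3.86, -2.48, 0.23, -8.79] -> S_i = Random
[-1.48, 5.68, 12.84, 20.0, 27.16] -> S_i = -1.48 + 7.16*i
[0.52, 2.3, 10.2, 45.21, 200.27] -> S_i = 0.52*4.43^i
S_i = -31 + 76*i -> [-31, 45, 121, 197, 273]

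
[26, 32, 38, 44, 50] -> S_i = 26 + 6*i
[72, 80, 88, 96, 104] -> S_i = 72 + 8*i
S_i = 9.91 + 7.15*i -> [9.91, 17.06, 24.21, 31.36, 38.51]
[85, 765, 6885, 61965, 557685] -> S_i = 85*9^i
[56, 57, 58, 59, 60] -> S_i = 56 + 1*i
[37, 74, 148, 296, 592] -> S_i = 37*2^i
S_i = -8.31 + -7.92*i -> [-8.31, -16.23, -24.15, -32.07, -39.99]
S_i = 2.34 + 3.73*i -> [2.34, 6.07, 9.8, 13.53, 17.26]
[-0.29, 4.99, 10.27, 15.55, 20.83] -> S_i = -0.29 + 5.28*i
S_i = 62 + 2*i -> [62, 64, 66, 68, 70]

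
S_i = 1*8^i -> [1, 8, 64, 512, 4096]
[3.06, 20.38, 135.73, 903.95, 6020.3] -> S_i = 3.06*6.66^i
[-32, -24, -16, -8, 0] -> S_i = -32 + 8*i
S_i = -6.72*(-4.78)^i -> [-6.72, 32.12, -153.54, 733.93, -3508.17]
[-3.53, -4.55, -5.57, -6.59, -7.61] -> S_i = -3.53 + -1.02*i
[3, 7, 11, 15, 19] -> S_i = 3 + 4*i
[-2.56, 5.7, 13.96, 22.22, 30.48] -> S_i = -2.56 + 8.26*i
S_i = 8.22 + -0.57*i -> [8.22, 7.65, 7.08, 6.51, 5.94]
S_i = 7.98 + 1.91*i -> [7.98, 9.89, 11.8, 13.71, 15.62]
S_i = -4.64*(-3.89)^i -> [-4.64, 18.05, -70.21, 273.13, -1062.47]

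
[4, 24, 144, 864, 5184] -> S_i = 4*6^i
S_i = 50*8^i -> [50, 400, 3200, 25600, 204800]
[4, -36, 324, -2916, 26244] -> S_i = 4*-9^i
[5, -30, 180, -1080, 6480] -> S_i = 5*-6^i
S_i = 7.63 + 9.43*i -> [7.63, 17.06, 26.49, 35.92, 45.35]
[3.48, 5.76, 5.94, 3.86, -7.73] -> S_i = Random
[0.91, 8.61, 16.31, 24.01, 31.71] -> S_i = 0.91 + 7.70*i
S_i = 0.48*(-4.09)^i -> [0.48, -1.96, 8.03, -32.84, 134.32]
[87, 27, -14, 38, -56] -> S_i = Random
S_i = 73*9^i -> [73, 657, 5913, 53217, 478953]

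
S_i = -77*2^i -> [-77, -154, -308, -616, -1232]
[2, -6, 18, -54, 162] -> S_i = 2*-3^i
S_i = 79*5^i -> [79, 395, 1975, 9875, 49375]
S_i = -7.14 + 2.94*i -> [-7.14, -4.2, -1.26, 1.68, 4.62]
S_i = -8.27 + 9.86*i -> [-8.27, 1.59, 11.45, 21.31, 31.17]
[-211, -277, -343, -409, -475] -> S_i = -211 + -66*i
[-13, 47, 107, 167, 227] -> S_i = -13 + 60*i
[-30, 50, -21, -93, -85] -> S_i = Random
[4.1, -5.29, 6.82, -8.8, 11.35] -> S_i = 4.10*(-1.29)^i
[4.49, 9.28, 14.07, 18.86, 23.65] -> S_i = 4.49 + 4.79*i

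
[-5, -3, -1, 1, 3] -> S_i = -5 + 2*i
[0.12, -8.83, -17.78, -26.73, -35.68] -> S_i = 0.12 + -8.95*i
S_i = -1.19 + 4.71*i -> [-1.19, 3.52, 8.23, 12.94, 17.65]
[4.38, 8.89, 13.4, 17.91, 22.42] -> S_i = 4.38 + 4.51*i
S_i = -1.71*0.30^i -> [-1.71, -0.51, -0.15, -0.05, -0.01]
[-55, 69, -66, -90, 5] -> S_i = Random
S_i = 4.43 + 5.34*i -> [4.43, 9.77, 15.11, 20.45, 25.79]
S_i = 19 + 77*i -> [19, 96, 173, 250, 327]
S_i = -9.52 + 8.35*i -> [-9.52, -1.17, 7.18, 15.53, 23.88]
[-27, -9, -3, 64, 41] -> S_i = Random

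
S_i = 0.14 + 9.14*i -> [0.14, 9.28, 18.42, 27.56, 36.7]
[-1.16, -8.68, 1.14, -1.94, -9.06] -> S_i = Random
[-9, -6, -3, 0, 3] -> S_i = -9 + 3*i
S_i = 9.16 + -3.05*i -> [9.16, 6.11, 3.06, 0.01, -3.04]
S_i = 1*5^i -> [1, 5, 25, 125, 625]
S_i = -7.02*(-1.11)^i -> [-7.02, 7.79, -8.65, 9.6, -10.66]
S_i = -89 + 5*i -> [-89, -84, -79, -74, -69]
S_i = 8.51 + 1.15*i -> [8.51, 9.66, 10.81, 11.96, 13.11]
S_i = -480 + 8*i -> [-480, -472, -464, -456, -448]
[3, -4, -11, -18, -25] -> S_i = 3 + -7*i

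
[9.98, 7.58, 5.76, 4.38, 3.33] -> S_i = 9.98*0.76^i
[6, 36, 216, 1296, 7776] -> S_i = 6*6^i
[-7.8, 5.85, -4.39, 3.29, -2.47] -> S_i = -7.80*(-0.75)^i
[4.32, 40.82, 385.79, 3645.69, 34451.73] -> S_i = 4.32*9.45^i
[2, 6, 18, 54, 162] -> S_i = 2*3^i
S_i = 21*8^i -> [21, 168, 1344, 10752, 86016]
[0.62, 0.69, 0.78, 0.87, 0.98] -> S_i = 0.62*1.12^i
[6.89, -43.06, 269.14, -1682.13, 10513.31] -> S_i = 6.89*(-6.25)^i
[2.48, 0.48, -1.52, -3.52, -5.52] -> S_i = 2.48 + -2.00*i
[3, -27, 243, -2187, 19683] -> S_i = 3*-9^i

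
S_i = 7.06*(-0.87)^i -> [7.06, -6.14, 5.34, -4.65, 4.04]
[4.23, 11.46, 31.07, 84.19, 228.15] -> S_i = 4.23*2.71^i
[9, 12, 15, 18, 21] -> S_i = 9 + 3*i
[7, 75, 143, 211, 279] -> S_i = 7 + 68*i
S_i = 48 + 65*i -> [48, 113, 178, 243, 308]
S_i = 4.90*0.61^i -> [4.9, 2.99, 1.82, 1.11, 0.68]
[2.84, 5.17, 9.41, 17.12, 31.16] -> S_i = 2.84*1.82^i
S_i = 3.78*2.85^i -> [3.78, 10.77, 30.7, 87.5, 249.39]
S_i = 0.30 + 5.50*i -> [0.3, 5.8, 11.3, 16.8, 22.3]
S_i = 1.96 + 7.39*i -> [1.96, 9.35, 16.74, 24.13, 31.52]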